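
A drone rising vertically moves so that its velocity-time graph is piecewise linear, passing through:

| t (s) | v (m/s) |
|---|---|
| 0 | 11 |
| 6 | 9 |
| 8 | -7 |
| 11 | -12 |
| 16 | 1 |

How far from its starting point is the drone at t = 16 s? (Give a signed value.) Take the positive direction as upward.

Displacement is the signed area under the v-t curve.
0–6 s: ½(11 + 9)(6) = 60 m
6–8 s: ½(9 + -7)(2) = 2 m
8–11 s: ½(-7 + -12)(3) = -28.5 m
11–16 s: ½(-12 + 1)(5) = -27.5 m
Net displacement = 6 m

6 m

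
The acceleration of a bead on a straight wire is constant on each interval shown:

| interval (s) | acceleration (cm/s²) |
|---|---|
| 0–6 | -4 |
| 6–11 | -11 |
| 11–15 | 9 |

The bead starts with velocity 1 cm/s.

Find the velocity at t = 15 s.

Δv equals the area under the a-t graph; then v = v₀ + Δv.
0–6 s: -4 × 6 = -24 cm/s
6–11 s: -11 × 5 = -55 cm/s
11–15 s: 9 × 4 = 36 cm/s
Δv = -43 cm/s, so v(15) = 1 + (-43) = -42 cm/s.

-42 cm/s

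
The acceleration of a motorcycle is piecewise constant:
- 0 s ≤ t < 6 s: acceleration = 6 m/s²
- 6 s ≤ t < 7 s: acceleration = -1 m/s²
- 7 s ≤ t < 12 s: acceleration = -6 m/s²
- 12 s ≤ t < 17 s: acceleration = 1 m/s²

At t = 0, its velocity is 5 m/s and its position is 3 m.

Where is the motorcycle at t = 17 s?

369 m

On each constant-a segment, Δv = aΔt and Δx = v₀Δt + ½aΔt²; chain segment to segment.
0–6 s: v starts 5 m/s; Δx = 5·6 + ½·6·6² = 138 m; v ends 41 m/s.
6–7 s: v starts 41 m/s; Δx = 41·1 + ½·-1·1² = 40.5 m; v ends 40 m/s.
7–12 s: v starts 40 m/s; Δx = 40·5 + ½·-6·5² = 125 m; v ends 10 m/s.
12–17 s: v starts 10 m/s; Δx = 10·5 + ½·1·5² = 62.5 m; v ends 15 m/s.
x(17) = 3 + Σ Δx = 369 m.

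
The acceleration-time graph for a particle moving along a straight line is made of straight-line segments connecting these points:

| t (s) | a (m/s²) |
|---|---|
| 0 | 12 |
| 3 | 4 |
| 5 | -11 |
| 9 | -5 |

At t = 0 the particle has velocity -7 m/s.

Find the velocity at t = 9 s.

Δv equals the area under the a-t graph; then v = v₀ + Δv.
0–3 s: ½(12 + 4)(3) = 24 m/s
3–5 s: ½(4 + -11)(2) = -7 m/s
5–9 s: ½(-11 + -5)(4) = -32 m/s
Δv = -15 m/s, so v(9) = -7 + (-15) = -22 m/s.

-22 m/s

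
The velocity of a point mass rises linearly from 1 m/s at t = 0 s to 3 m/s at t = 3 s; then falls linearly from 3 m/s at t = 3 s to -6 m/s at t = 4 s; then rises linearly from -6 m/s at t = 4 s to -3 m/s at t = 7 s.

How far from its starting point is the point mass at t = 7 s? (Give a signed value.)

Net displacement equals the area under the velocity-time graph (areas below the axis count negative).
0–3 s: ½(1 + 3)(3) = 6 m
3–4 s: ½(3 + -6)(1) = -1.5 m
4–7 s: ½(-6 + -3)(3) = -13.5 m
Net displacement = -9 m

-9 m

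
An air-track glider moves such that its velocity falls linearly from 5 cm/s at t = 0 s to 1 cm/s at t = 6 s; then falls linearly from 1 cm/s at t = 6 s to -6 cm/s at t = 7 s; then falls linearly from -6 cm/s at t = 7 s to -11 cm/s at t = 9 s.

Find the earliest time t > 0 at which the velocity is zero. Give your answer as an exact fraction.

v changes sign on 6–7 s (from 1 to -6); the graph is linear there, so v = 0 at t = 6 + (-1)·(7 − 6)/(-6 − 1) = 43/7 s.

t = 43/7 s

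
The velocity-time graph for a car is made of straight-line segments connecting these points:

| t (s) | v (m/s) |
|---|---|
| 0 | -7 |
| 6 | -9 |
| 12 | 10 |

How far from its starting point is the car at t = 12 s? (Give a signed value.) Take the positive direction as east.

Displacement is the signed area under the v-t curve.
0–6 s: ½(-7 + -9)(6) = -48 m
6–12 s: ½(-9 + 10)(6) = 3 m
Net displacement = -45 m

-45 m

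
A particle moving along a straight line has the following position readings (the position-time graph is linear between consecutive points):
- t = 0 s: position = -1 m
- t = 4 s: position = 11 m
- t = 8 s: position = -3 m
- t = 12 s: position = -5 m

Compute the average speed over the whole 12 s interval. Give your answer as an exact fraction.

Average speed = (total path length)/(elapsed time); on a piecewise-linear x-t graph the path length is Σ|Δx|.
0–4 s: |Δx| = |11 − -1| = 12 m
4–8 s: |Δx| = |-3 − 11| = 14 m
8–12 s: |Δx| = |-5 − -3| = 2 m
Total path = 28 m; average speed = 28/12 = 7/3 m/s.

7/3 m/s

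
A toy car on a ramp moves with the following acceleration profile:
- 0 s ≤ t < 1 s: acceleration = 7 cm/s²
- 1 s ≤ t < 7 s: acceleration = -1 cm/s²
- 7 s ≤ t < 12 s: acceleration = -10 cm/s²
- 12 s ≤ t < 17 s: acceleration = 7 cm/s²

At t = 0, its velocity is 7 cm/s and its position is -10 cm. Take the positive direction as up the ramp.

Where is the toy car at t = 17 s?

On each constant-a segment, Δv = aΔt and Δx = v₀Δt + ½aΔt²; chain segment to segment.
0–1 s: v starts 7 cm/s; Δx = 7·1 + ½·7·1² = 10.5 cm; v ends 14 cm/s.
1–7 s: v starts 14 cm/s; Δx = 14·6 + ½·-1·6² = 66 cm; v ends 8 cm/s.
7–12 s: v starts 8 cm/s; Δx = 8·5 + ½·-10·5² = -85 cm; v ends -42 cm/s.
12–17 s: v starts -42 cm/s; Δx = -42·5 + ½·7·5² = -122.5 cm; v ends -7 cm/s.
x(17) = -10 + Σ Δx = -141 cm.

-141 cm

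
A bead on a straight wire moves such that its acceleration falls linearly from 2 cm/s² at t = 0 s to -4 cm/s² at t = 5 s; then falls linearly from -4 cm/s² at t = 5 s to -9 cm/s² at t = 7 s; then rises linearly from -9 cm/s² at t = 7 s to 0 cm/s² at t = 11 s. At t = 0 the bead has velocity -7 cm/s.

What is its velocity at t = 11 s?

-43 cm/s

Δv equals the area under the a-t graph; then v = v₀ + Δv.
0–5 s: ½(2 + -4)(5) = -5 cm/s
5–7 s: ½(-4 + -9)(2) = -13 cm/s
7–11 s: ½(-9 + 0)(4) = -18 cm/s
Δv = -36 cm/s, so v(11) = -7 + (-36) = -43 cm/s.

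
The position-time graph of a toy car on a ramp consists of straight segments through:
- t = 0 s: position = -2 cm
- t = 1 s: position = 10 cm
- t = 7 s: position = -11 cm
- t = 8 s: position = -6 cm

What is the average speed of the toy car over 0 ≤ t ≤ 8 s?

Average speed = (total path length)/(elapsed time); on a piecewise-linear x-t graph the path length is Σ|Δx|.
0–1 s: |Δx| = |10 − -2| = 12 cm
1–7 s: |Δx| = |-11 − 10| = 21 cm
7–8 s: |Δx| = |-6 − -11| = 5 cm
Total path = 38 cm; average speed = 38/8 = 4.75 cm/s.

4.75 cm/s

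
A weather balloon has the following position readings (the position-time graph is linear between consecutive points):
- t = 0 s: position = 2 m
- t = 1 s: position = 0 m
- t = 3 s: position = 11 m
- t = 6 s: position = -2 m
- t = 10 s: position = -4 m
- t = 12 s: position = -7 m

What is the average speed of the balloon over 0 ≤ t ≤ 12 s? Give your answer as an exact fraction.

31/12 m/s

Average speed = (total path length)/(elapsed time); on a piecewise-linear x-t graph the path length is Σ|Δx|.
0–1 s: |Δx| = |0 − 2| = 2 m
1–3 s: |Δx| = |11 − 0| = 11 m
3–6 s: |Δx| = |-2 − 11| = 13 m
6–10 s: |Δx| = |-4 − -2| = 2 m
10–12 s: |Δx| = |-7 − -4| = 3 m
Total path = 31 m; average speed = 31/12 = 31/12 m/s.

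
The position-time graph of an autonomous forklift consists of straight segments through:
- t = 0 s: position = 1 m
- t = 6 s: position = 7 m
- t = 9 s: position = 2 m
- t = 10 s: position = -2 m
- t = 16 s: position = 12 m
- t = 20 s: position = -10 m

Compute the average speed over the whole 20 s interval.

2.55 m/s

Average speed = (total path length)/(elapsed time); on a piecewise-linear x-t graph the path length is Σ|Δx|.
0–6 s: |Δx| = |7 − 1| = 6 m
6–9 s: |Δx| = |2 − 7| = 5 m
9–10 s: |Δx| = |-2 − 2| = 4 m
10–16 s: |Δx| = |12 − -2| = 14 m
16–20 s: |Δx| = |-10 − 12| = 22 m
Total path = 51 m; average speed = 51/20 = 2.55 m/s.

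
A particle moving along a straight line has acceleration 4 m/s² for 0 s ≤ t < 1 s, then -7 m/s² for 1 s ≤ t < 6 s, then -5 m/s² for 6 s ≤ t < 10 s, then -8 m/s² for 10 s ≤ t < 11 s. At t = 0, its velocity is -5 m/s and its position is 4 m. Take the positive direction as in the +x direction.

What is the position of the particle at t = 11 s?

On each constant-a segment, Δv = aΔt and Δx = v₀Δt + ½aΔt²; chain segment to segment.
0–1 s: v starts -5 m/s; Δx = -5·1 + ½·4·1² = -3 m; v ends -1 m/s.
1–6 s: v starts -1 m/s; Δx = -1·5 + ½·-7·5² = -92.5 m; v ends -36 m/s.
6–10 s: v starts -36 m/s; Δx = -36·4 + ½·-5·4² = -184 m; v ends -56 m/s.
10–11 s: v starts -56 m/s; Δx = -56·1 + ½·-8·1² = -60 m; v ends -64 m/s.
x(11) = 4 + Σ Δx = -335.5 m.

-335.5 m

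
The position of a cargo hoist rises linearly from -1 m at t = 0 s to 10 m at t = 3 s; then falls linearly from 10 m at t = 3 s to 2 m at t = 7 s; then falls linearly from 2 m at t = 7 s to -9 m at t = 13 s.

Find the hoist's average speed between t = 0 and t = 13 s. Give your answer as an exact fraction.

Average speed = (total path length)/(elapsed time); on a piecewise-linear x-t graph the path length is Σ|Δx|.
0–3 s: |Δx| = |10 − -1| = 11 m
3–7 s: |Δx| = |2 − 10| = 8 m
7–13 s: |Δx| = |-9 − 2| = 11 m
Total path = 30 m; average speed = 30/13 = 30/13 m/s.

30/13 m/s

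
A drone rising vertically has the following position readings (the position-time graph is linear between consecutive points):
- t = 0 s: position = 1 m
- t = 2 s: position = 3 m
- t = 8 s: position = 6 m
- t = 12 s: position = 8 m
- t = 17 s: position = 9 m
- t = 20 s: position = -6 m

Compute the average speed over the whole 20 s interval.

Average speed = (total path length)/(elapsed time); on a piecewise-linear x-t graph the path length is Σ|Δx|.
0–2 s: |Δx| = |3 − 1| = 2 m
2–8 s: |Δx| = |6 − 3| = 3 m
8–12 s: |Δx| = |8 − 6| = 2 m
12–17 s: |Δx| = |9 − 8| = 1 m
17–20 s: |Δx| = |-6 − 9| = 15 m
Total path = 23 m; average speed = 23/20 = 1.15 m/s.

1.15 m/s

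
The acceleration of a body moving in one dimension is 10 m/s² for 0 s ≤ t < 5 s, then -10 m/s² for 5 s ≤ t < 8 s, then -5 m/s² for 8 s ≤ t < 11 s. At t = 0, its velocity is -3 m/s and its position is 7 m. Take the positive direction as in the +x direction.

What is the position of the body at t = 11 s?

241.5 m

On each constant-a segment, Δv = aΔt and Δx = v₀Δt + ½aΔt²; chain segment to segment.
0–5 s: v starts -3 m/s; Δx = -3·5 + ½·10·5² = 110 m; v ends 47 m/s.
5–8 s: v starts 47 m/s; Δx = 47·3 + ½·-10·3² = 96 m; v ends 17 m/s.
8–11 s: v starts 17 m/s; Δx = 17·3 + ½·-5·3² = 28.5 m; v ends 2 m/s.
x(11) = 7 + Σ Δx = 241.5 m.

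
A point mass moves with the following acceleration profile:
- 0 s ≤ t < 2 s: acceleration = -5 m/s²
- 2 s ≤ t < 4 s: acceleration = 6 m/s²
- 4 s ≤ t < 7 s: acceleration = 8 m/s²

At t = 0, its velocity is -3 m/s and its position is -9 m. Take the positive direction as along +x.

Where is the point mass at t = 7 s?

-6 m

On each constant-a segment, Δv = aΔt and Δx = v₀Δt + ½aΔt²; chain segment to segment.
0–2 s: v starts -3 m/s; Δx = -3·2 + ½·-5·2² = -16 m; v ends -13 m/s.
2–4 s: v starts -13 m/s; Δx = -13·2 + ½·6·2² = -14 m; v ends -1 m/s.
4–7 s: v starts -1 m/s; Δx = -1·3 + ½·8·3² = 33 m; v ends 23 m/s.
x(7) = -9 + Σ Δx = -6 m.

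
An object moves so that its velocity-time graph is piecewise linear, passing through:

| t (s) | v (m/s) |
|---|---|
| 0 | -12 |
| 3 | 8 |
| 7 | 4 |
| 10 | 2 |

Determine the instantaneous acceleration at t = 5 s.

-1 m/s²

Acceleration is the slope of the v-t graph on 3–7 s: (4 − 8)/(7 − 3) = -1 m/s².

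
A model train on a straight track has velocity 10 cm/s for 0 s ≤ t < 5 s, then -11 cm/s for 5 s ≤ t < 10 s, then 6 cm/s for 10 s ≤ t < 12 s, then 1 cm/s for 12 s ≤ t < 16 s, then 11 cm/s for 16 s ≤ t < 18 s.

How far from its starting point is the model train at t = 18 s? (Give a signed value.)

Displacement is the signed area under the v-t curve.
0–5 s: 10 × 5 = 50 cm
5–10 s: -11 × 5 = -55 cm
10–12 s: 6 × 2 = 12 cm
12–16 s: 1 × 4 = 4 cm
16–18 s: 11 × 2 = 22 cm
Net displacement = 33 cm

33 cm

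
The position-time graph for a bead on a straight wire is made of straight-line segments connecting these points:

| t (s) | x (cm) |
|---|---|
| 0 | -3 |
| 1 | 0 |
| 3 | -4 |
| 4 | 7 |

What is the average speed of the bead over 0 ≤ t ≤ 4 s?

Average speed = (total path length)/(elapsed time); on a piecewise-linear x-t graph the path length is Σ|Δx|.
0–1 s: |Δx| = |0 − -3| = 3 cm
1–3 s: |Δx| = |-4 − 0| = 4 cm
3–4 s: |Δx| = |7 − -4| = 11 cm
Total path = 18 cm; average speed = 18/4 = 4.5 cm/s.

4.5 cm/s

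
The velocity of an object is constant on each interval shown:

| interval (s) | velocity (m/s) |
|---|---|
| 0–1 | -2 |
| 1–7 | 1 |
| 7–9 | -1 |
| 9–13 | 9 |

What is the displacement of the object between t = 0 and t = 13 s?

38 m

Net displacement equals the area under the velocity-time graph (areas below the axis count negative).
0–1 s: -2 × 1 = -2 m
1–7 s: 1 × 6 = 6 m
7–9 s: -1 × 2 = -2 m
9–13 s: 9 × 4 = 36 m
Net displacement = 38 m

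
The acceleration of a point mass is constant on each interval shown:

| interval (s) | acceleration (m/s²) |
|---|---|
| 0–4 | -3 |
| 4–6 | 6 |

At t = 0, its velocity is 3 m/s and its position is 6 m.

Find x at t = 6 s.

-12 m

On each constant-a segment, Δv = aΔt and Δx = v₀Δt + ½aΔt²; chain segment to segment.
0–4 s: v starts 3 m/s; Δx = 3·4 + ½·-3·4² = -12 m; v ends -9 m/s.
4–6 s: v starts -9 m/s; Δx = -9·2 + ½·6·2² = -6 m; v ends 3 m/s.
x(6) = 6 + Σ Δx = -12 m.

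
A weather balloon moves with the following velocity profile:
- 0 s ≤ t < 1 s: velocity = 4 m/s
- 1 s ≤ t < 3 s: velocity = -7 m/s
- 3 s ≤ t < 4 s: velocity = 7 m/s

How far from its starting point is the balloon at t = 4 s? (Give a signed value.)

Net displacement equals the area under the velocity-time graph (areas below the axis count negative).
0–1 s: 4 × 1 = 4 m
1–3 s: -7 × 2 = -14 m
3–4 s: 7 × 1 = 7 m
Net displacement = -3 m

-3 m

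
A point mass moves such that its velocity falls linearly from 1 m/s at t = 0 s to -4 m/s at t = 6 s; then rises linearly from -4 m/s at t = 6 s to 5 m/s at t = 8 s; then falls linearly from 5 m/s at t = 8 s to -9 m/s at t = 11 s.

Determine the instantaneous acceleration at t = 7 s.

Acceleration is the slope of the v-t graph on 6–8 s: (5 − -4)/(8 − 6) = 4.5 m/s².

4.5 m/s²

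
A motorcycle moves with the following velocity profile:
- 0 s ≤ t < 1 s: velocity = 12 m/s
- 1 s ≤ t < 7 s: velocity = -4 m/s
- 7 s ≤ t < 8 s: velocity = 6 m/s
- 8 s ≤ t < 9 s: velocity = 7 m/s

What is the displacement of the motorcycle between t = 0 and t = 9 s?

Displacement is the signed area under the v-t curve.
0–1 s: 12 × 1 = 12 m
1–7 s: -4 × 6 = -24 m
7–8 s: 6 × 1 = 6 m
8–9 s: 7 × 1 = 7 m
Net displacement = 1 m

1 m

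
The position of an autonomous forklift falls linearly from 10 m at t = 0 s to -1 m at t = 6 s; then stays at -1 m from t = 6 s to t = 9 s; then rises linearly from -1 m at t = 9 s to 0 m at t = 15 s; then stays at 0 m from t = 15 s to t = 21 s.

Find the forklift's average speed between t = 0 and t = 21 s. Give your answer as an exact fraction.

Average speed = (total path length)/(elapsed time); on a piecewise-linear x-t graph the path length is Σ|Δx|.
0–6 s: |Δx| = |-1 − 10| = 11 m
6–9 s: |Δx| = |-1 − -1| = 0 m
9–15 s: |Δx| = |0 − -1| = 1 m
15–21 s: |Δx| = |0 − 0| = 0 m
Total path = 12 m; average speed = 12/21 = 4/7 m/s.

4/7 m/s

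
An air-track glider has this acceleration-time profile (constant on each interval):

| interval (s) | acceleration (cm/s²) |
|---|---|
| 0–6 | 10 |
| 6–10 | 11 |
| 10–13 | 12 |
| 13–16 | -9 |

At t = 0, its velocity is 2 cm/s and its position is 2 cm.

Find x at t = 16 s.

1287.5 cm

On each constant-a segment, Δv = aΔt and Δx = v₀Δt + ½aΔt²; chain segment to segment.
0–6 s: v starts 2 cm/s; Δx = 2·6 + ½·10·6² = 192 cm; v ends 62 cm/s.
6–10 s: v starts 62 cm/s; Δx = 62·4 + ½·11·4² = 336 cm; v ends 106 cm/s.
10–13 s: v starts 106 cm/s; Δx = 106·3 + ½·12·3² = 372 cm; v ends 142 cm/s.
13–16 s: v starts 142 cm/s; Δx = 142·3 + ½·-9·3² = 385.5 cm; v ends 115 cm/s.
x(16) = 2 + Σ Δx = 1287.5 cm.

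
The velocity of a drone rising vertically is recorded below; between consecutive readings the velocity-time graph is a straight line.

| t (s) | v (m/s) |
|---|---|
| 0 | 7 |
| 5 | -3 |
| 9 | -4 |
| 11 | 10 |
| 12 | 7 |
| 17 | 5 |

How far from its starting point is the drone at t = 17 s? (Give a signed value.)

Net displacement equals the area under the velocity-time graph (areas below the axis count negative).
0–5 s: ½(7 + -3)(5) = 10 m
5–9 s: ½(-3 + -4)(4) = -14 m
9–11 s: ½(-4 + 10)(2) = 6 m
11–12 s: ½(10 + 7)(1) = 8.5 m
12–17 s: ½(7 + 5)(5) = 30 m
Net displacement = 40.5 m

40.5 m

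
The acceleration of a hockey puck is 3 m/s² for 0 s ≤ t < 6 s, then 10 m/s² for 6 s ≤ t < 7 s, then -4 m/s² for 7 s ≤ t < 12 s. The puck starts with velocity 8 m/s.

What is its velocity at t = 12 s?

16 m/s

Δv equals the area under the a-t graph; then v = v₀ + Δv.
0–6 s: 3 × 6 = 18 m/s
6–7 s: 10 × 1 = 10 m/s
7–12 s: -4 × 5 = -20 m/s
Δv = 8 m/s, so v(12) = 8 + (8) = 16 m/s.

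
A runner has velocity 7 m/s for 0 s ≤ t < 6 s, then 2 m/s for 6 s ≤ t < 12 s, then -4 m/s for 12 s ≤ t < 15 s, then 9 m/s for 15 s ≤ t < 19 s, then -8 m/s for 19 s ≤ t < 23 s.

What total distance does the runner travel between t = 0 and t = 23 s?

Distance (not displacement) is the total path length: add the absolute areas under v-t.
0–6 s: |7| × 6 = 42 m
6–12 s: |2| × 6 = 12 m
12–15 s: |-4| × 3 = 12 m
15–19 s: |9| × 4 = 36 m
19–23 s: |-8| × 4 = 32 m
Total distance = 134 m

134 m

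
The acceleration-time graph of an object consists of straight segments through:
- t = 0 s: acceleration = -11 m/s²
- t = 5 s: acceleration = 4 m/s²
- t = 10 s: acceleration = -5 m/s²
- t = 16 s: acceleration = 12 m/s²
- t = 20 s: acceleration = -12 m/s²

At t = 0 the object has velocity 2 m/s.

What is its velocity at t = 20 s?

Δv equals the area under the a-t graph; then v = v₀ + Δv.
0–5 s: ½(-11 + 4)(5) = -17.5 m/s
5–10 s: ½(4 + -5)(5) = -2.5 m/s
10–16 s: ½(-5 + 12)(6) = 21 m/s
16–20 s: ½(12 + -12)(4) = 0 m/s
Δv = 1 m/s, so v(20) = 2 + (1) = 3 m/s.

3 m/s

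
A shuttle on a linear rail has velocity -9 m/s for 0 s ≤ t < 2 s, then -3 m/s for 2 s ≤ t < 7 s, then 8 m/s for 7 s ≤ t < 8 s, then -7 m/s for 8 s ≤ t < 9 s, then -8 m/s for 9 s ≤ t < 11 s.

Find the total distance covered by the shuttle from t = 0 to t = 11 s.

64 m

Distance (not displacement) is the total path length: add the absolute areas under v-t.
0–2 s: |-9| × 2 = 18 m
2–7 s: |-3| × 5 = 15 m
7–8 s: |8| × 1 = 8 m
8–9 s: |-7| × 1 = 7 m
9–11 s: |-8| × 2 = 16 m
Total distance = 64 m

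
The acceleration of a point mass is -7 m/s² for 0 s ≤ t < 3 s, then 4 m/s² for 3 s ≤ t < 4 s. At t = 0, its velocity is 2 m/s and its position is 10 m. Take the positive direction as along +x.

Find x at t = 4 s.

On each constant-a segment, Δv = aΔt and Δx = v₀Δt + ½aΔt²; chain segment to segment.
0–3 s: v starts 2 m/s; Δx = 2·3 + ½·-7·3² = -25.5 m; v ends -19 m/s.
3–4 s: v starts -19 m/s; Δx = -19·1 + ½·4·1² = -17 m; v ends -15 m/s.
x(4) = 10 + Σ Δx = -32.5 m.

-32.5 m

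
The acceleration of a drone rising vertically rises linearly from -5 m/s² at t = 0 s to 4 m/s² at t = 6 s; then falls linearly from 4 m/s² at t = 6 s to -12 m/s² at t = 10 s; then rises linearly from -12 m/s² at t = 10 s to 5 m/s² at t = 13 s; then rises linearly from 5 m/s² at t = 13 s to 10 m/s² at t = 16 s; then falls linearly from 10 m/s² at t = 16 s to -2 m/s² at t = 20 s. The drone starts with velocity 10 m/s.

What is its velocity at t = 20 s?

19 m/s

Δv equals the area under the a-t graph; then v = v₀ + Δv.
0–6 s: ½(-5 + 4)(6) = -3 m/s
6–10 s: ½(4 + -12)(4) = -16 m/s
10–13 s: ½(-12 + 5)(3) = -10.5 m/s
13–16 s: ½(5 + 10)(3) = 22.5 m/s
16–20 s: ½(10 + -2)(4) = 16 m/s
Δv = 9 m/s, so v(20) = 10 + (9) = 19 m/s.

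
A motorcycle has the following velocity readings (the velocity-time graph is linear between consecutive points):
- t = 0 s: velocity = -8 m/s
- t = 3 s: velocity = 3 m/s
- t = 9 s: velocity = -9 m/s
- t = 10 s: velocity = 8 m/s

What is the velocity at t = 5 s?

-1 m/s

On 3–9 s the graph is linear from 3 to -9 m/s: v(5) = 3 + (-9 − 3)·(5 − 3)/(9 − 3) = -1 m/s.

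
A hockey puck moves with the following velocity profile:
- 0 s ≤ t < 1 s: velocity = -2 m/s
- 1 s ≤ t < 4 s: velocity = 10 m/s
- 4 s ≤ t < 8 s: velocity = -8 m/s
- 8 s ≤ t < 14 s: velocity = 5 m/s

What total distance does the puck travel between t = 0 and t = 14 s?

94 m

Distance (not displacement) is the total path length: add the absolute areas under v-t.
0–1 s: |-2| × 1 = 2 m
1–4 s: |10| × 3 = 30 m
4–8 s: |-8| × 4 = 32 m
8–14 s: |5| × 6 = 30 m
Total distance = 94 m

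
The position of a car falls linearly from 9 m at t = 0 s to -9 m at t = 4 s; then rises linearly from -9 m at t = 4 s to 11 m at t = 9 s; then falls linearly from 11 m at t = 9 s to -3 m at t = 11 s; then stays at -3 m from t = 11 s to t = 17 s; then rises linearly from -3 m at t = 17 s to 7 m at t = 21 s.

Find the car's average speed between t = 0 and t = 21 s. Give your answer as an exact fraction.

62/21 m/s

Average speed = (total path length)/(elapsed time); on a piecewise-linear x-t graph the path length is Σ|Δx|.
0–4 s: |Δx| = |-9 − 9| = 18 m
4–9 s: |Δx| = |11 − -9| = 20 m
9–11 s: |Δx| = |-3 − 11| = 14 m
11–17 s: |Δx| = |-3 − -3| = 0 m
17–21 s: |Δx| = |7 − -3| = 10 m
Total path = 62 m; average speed = 62/21 = 62/21 m/s.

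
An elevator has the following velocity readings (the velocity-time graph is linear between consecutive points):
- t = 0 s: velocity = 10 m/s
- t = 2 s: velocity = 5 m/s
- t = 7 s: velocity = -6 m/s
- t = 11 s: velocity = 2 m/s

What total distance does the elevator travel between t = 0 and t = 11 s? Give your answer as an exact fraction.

Distance (not displacement) is the total path length: add the absolute areas under v-t.
0–2 s: |½(10 + 5)(2)| = 15 m
2–7 s: v = 0 at t = 47/11 s; triangle areas 125/22 + 90/11 = 305/22 m
7–11 s: v = 0 at t = 10 s; triangle areas 9 + 1 = 10 m
Total distance = 855/22 m

855/22 m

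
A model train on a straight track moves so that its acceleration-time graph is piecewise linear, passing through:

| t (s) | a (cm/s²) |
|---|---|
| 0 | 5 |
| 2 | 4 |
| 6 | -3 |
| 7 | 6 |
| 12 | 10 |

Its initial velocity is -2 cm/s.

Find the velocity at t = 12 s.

50.5 cm/s

Δv equals the area under the a-t graph; then v = v₀ + Δv.
0–2 s: ½(5 + 4)(2) = 9 cm/s
2–6 s: ½(4 + -3)(4) = 2 cm/s
6–7 s: ½(-3 + 6)(1) = 1.5 cm/s
7–12 s: ½(6 + 10)(5) = 40 cm/s
Δv = 52.5 cm/s, so v(12) = -2 + (52.5) = 50.5 cm/s.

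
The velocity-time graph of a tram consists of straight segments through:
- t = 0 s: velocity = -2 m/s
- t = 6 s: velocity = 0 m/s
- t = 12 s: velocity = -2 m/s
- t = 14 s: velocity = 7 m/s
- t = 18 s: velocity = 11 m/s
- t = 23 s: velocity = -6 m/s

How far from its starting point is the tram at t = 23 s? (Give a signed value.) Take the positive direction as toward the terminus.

Displacement is the signed area under the v-t curve.
0–6 s: ½(-2 + 0)(6) = -6 m
6–12 s: ½(0 + -2)(6) = -6 m
12–14 s: ½(-2 + 7)(2) = 5 m
14–18 s: ½(7 + 11)(4) = 36 m
18–23 s: ½(11 + -6)(5) = 12.5 m
Net displacement = 41.5 m

41.5 m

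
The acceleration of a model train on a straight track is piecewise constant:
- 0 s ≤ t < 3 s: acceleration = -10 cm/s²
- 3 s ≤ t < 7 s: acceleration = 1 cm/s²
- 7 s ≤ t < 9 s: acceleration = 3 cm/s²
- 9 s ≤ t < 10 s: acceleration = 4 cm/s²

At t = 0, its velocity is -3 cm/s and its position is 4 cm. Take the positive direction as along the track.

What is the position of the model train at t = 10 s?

On each constant-a segment, Δv = aΔt and Δx = v₀Δt + ½aΔt²; chain segment to segment.
0–3 s: v starts -3 cm/s; Δx = -3·3 + ½·-10·3² = -54 cm; v ends -33 cm/s.
3–7 s: v starts -33 cm/s; Δx = -33·4 + ½·1·4² = -124 cm; v ends -29 cm/s.
7–9 s: v starts -29 cm/s; Δx = -29·2 + ½·3·2² = -52 cm; v ends -23 cm/s.
9–10 s: v starts -23 cm/s; Δx = -23·1 + ½·4·1² = -21 cm; v ends -19 cm/s.
x(10) = 4 + Σ Δx = -247 cm.

-247 cm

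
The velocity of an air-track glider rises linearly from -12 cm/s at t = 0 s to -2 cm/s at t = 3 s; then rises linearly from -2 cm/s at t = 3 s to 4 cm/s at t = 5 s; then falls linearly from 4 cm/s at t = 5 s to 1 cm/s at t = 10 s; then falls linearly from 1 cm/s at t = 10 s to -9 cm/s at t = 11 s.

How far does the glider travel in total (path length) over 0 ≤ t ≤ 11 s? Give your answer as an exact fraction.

614/15 cm

Total distance travelled is ∫|v| dt — sum the magnitudes of each area piece.
0–3 s: |½(-12 + -2)(3)| = 21 cm
3–5 s: v = 0 at t = 11/3 s; triangle areas 2/3 + 8/3 = 10/3 cm
5–10 s: |½(4 + 1)(5)| = 12.5 cm
10–11 s: v = 0 at t = 10.1 s; triangle areas 0.05 + 4.05 = 4.1 cm
Total distance = 614/15 cm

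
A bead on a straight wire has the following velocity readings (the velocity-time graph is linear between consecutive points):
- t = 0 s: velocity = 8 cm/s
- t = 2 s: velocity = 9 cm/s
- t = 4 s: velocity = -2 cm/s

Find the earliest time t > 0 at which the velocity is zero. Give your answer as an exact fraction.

v changes sign on 2–4 s (from 9 to -2); the graph is linear there, so v = 0 at t = 2 + (-9)·(4 − 2)/(-2 − 9) = 40/11 s.

t = 40/11 s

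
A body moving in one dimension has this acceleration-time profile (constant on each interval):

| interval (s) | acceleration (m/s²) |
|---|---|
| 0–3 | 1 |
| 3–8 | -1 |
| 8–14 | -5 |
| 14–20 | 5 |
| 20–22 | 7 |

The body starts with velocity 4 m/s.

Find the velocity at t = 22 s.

Δv equals the area under the a-t graph; then v = v₀ + Δv.
0–3 s: 1 × 3 = 3 m/s
3–8 s: -1 × 5 = -5 m/s
8–14 s: -5 × 6 = -30 m/s
14–20 s: 5 × 6 = 30 m/s
20–22 s: 7 × 2 = 14 m/s
Δv = 12 m/s, so v(22) = 4 + (12) = 16 m/s.

16 m/s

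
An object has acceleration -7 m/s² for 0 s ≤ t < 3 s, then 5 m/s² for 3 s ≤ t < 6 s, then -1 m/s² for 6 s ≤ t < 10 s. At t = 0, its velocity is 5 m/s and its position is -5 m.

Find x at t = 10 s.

-59 m

On each constant-a segment, Δv = aΔt and Δx = v₀Δt + ½aΔt²; chain segment to segment.
0–3 s: v starts 5 m/s; Δx = 5·3 + ½·-7·3² = -16.5 m; v ends -16 m/s.
3–6 s: v starts -16 m/s; Δx = -16·3 + ½·5·3² = -25.5 m; v ends -1 m/s.
6–10 s: v starts -1 m/s; Δx = -1·4 + ½·-1·4² = -12 m; v ends -5 m/s.
x(10) = -5 + Σ Δx = -59 m.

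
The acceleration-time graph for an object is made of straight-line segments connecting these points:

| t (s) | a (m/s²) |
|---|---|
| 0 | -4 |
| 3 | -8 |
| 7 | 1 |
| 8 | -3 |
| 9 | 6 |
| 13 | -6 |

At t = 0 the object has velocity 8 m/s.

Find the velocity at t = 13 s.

-23.5 m/s

Δv equals the area under the a-t graph; then v = v₀ + Δv.
0–3 s: ½(-4 + -8)(3) = -18 m/s
3–7 s: ½(-8 + 1)(4) = -14 m/s
7–8 s: ½(1 + -3)(1) = -1 m/s
8–9 s: ½(-3 + 6)(1) = 1.5 m/s
9–13 s: ½(6 + -6)(4) = 0 m/s
Δv = -31.5 m/s, so v(13) = 8 + (-31.5) = -23.5 m/s.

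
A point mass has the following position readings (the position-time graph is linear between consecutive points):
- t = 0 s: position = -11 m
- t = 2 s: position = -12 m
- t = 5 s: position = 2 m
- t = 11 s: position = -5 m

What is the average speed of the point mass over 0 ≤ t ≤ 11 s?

2 m/s

Average speed = (total path length)/(elapsed time); on a piecewise-linear x-t graph the path length is Σ|Δx|.
0–2 s: |Δx| = |-12 − -11| = 1 m
2–5 s: |Δx| = |2 − -12| = 14 m
5–11 s: |Δx| = |-5 − 2| = 7 m
Total path = 22 m; average speed = 22/11 = 2 m/s.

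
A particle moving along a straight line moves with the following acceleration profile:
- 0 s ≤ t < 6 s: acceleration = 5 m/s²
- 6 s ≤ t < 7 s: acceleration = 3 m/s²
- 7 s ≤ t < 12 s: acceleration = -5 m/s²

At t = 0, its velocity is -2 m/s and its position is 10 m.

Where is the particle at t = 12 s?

210 m

On each constant-a segment, Δv = aΔt and Δx = v₀Δt + ½aΔt²; chain segment to segment.
0–6 s: v starts -2 m/s; Δx = -2·6 + ½·5·6² = 78 m; v ends 28 m/s.
6–7 s: v starts 28 m/s; Δx = 28·1 + ½·3·1² = 29.5 m; v ends 31 m/s.
7–12 s: v starts 31 m/s; Δx = 31·5 + ½·-5·5² = 92.5 m; v ends 6 m/s.
x(12) = 10 + Σ Δx = 210 m.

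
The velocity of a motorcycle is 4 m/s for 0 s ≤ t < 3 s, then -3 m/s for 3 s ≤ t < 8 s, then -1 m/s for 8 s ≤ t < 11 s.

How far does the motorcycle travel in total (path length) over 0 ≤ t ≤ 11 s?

Distance (not displacement) is the total path length: add the absolute areas under v-t.
0–3 s: |4| × 3 = 12 m
3–8 s: |-3| × 5 = 15 m
8–11 s: |-1| × 3 = 3 m
Total distance = 30 m

30 m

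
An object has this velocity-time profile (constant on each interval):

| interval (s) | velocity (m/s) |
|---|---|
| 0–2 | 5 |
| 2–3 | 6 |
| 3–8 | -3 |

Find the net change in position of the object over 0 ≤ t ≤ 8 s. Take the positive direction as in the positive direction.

Displacement is the signed area under the v-t curve.
0–2 s: 5 × 2 = 10 m
2–3 s: 6 × 1 = 6 m
3–8 s: -3 × 5 = -15 m
Net displacement = 1 m

1 m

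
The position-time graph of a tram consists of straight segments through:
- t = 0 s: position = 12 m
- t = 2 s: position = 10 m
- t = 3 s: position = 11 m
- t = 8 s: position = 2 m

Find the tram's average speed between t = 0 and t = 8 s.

Average speed = (total path length)/(elapsed time); on a piecewise-linear x-t graph the path length is Σ|Δx|.
0–2 s: |Δx| = |10 − 12| = 2 m
2–3 s: |Δx| = |11 − 10| = 1 m
3–8 s: |Δx| = |2 − 11| = 9 m
Total path = 12 m; average speed = 12/8 = 1.5 m/s.

1.5 m/s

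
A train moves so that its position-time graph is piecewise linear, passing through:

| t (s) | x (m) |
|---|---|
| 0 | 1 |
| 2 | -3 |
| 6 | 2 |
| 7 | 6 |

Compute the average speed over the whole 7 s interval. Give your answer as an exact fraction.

Average speed = (total path length)/(elapsed time); on a piecewise-linear x-t graph the path length is Σ|Δx|.
0–2 s: |Δx| = |-3 − 1| = 4 m
2–6 s: |Δx| = |2 − -3| = 5 m
6–7 s: |Δx| = |6 − 2| = 4 m
Total path = 13 m; average speed = 13/7 = 13/7 m/s.

13/7 m/s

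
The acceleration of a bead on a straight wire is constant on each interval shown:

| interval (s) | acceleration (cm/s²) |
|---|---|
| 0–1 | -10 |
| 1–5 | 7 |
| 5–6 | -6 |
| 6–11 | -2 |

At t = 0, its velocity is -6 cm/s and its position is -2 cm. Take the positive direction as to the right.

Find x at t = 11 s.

On each constant-a segment, Δv = aΔt and Δx = v₀Δt + ½aΔt²; chain segment to segment.
0–1 s: v starts -6 cm/s; Δx = -6·1 + ½·-10·1² = -11 cm; v ends -16 cm/s.
1–5 s: v starts -16 cm/s; Δx = -16·4 + ½·7·4² = -8 cm; v ends 12 cm/s.
5–6 s: v starts 12 cm/s; Δx = 12·1 + ½·-6·1² = 9 cm; v ends 6 cm/s.
6–11 s: v starts 6 cm/s; Δx = 6·5 + ½·-2·5² = 5 cm; v ends -4 cm/s.
x(11) = -2 + Σ Δx = -7 cm.

-7 cm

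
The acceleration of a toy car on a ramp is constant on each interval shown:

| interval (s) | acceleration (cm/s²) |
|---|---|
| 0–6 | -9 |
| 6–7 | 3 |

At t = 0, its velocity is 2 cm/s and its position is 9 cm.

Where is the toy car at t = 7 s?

-191.5 cm

On each constant-a segment, Δv = aΔt and Δx = v₀Δt + ½aΔt²; chain segment to segment.
0–6 s: v starts 2 cm/s; Δx = 2·6 + ½·-9·6² = -150 cm; v ends -52 cm/s.
6–7 s: v starts -52 cm/s; Δx = -52·1 + ½·3·1² = -50.5 cm; v ends -49 cm/s.
x(7) = 9 + Σ Δx = -191.5 cm.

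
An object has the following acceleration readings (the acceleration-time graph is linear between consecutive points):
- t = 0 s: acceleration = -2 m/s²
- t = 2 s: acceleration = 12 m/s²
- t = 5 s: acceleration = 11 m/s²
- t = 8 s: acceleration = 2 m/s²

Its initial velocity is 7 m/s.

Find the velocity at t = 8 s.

Δv equals the area under the a-t graph; then v = v₀ + Δv.
0–2 s: ½(-2 + 12)(2) = 10 m/s
2–5 s: ½(12 + 11)(3) = 34.5 m/s
5–8 s: ½(11 + 2)(3) = 19.5 m/s
Δv = 64 m/s, so v(8) = 7 + (64) = 71 m/s.

71 m/s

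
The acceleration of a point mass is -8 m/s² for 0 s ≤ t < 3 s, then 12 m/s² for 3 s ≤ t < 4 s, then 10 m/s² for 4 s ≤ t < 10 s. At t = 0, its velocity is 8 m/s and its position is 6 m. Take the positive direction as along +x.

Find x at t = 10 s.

On each constant-a segment, Δv = aΔt and Δx = v₀Δt + ½aΔt²; chain segment to segment.
0–3 s: v starts 8 m/s; Δx = 8·3 + ½·-8·3² = -12 m; v ends -16 m/s.
3–4 s: v starts -16 m/s; Δx = -16·1 + ½·12·1² = -10 m; v ends -4 m/s.
4–10 s: v starts -4 m/s; Δx = -4·6 + ½·10·6² = 156 m; v ends 56 m/s.
x(10) = 6 + Σ Δx = 140 m.

140 m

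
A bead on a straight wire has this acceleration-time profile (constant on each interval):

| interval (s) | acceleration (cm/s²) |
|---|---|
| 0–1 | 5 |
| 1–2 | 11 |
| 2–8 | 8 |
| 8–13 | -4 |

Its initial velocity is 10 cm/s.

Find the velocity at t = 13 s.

54 cm/s

Δv equals the area under the a-t graph; then v = v₀ + Δv.
0–1 s: 5 × 1 = 5 cm/s
1–2 s: 11 × 1 = 11 cm/s
2–8 s: 8 × 6 = 48 cm/s
8–13 s: -4 × 5 = -20 cm/s
Δv = 44 cm/s, so v(13) = 10 + (44) = 54 cm/s.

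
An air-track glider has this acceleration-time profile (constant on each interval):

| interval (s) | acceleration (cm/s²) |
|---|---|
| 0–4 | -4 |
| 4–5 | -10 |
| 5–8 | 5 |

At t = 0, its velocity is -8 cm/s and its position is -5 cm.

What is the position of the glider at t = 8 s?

On each constant-a segment, Δv = aΔt and Δx = v₀Δt + ½aΔt²; chain segment to segment.
0–4 s: v starts -8 cm/s; Δx = -8·4 + ½·-4·4² = -64 cm; v ends -24 cm/s.
4–5 s: v starts -24 cm/s; Δx = -24·1 + ½·-10·1² = -29 cm; v ends -34 cm/s.
5–8 s: v starts -34 cm/s; Δx = -34·3 + ½·5·3² = -79.5 cm; v ends -19 cm/s.
x(8) = -5 + Σ Δx = -177.5 cm.

-177.5 cm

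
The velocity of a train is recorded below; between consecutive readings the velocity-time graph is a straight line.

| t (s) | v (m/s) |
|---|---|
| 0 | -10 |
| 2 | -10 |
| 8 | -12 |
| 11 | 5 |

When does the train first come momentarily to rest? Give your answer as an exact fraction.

t = 172/17 s

v changes sign on 8–11 s (from -12 to 5); the graph is linear there, so v = 0 at t = 8 + (12)·(11 − 8)/(5 − -12) = 172/17 s.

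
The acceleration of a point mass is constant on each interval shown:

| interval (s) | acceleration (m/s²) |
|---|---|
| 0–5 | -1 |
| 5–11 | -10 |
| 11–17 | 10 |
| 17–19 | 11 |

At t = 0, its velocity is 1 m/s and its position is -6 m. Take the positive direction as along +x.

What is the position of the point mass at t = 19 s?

-407.5 m

On each constant-a segment, Δv = aΔt and Δx = v₀Δt + ½aΔt²; chain segment to segment.
0–5 s: v starts 1 m/s; Δx = 1·5 + ½·-1·5² = -7.5 m; v ends -4 m/s.
5–11 s: v starts -4 m/s; Δx = -4·6 + ½·-10·6² = -204 m; v ends -64 m/s.
11–17 s: v starts -64 m/s; Δx = -64·6 + ½·10·6² = -204 m; v ends -4 m/s.
17–19 s: v starts -4 m/s; Δx = -4·2 + ½·11·2² = 14 m; v ends 18 m/s.
x(19) = -6 + Σ Δx = -407.5 m.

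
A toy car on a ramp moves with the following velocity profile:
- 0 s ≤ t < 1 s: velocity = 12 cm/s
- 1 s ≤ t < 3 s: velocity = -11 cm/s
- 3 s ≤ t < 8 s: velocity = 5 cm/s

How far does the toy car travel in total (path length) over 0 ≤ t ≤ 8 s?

59 cm

Total distance travelled is ∫|v| dt — sum the magnitudes of each area piece.
0–1 s: |12| × 1 = 12 cm
1–3 s: |-11| × 2 = 22 cm
3–8 s: |5| × 5 = 25 cm
Total distance = 59 cm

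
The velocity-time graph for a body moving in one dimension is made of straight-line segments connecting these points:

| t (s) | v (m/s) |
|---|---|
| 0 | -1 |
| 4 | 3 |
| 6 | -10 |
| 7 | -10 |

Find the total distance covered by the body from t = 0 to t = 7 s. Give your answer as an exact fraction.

Total distance travelled is ∫|v| dt — sum the magnitudes of each area piece.
0–4 s: v = 0 at t = 1 s; triangle areas 0.5 + 4.5 = 5 m
4–6 s: v = 0 at t = 58/13 s; triangle areas 9/13 + 100/13 = 109/13 m
6–7 s: |-10| × 1 = 10 m
Total distance = 304/13 m

304/13 m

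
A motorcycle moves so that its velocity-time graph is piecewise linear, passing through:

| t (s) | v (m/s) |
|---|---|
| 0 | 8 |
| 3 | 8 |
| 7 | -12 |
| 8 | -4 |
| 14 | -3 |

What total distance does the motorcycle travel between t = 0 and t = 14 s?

Total distance travelled is ∫|v| dt — sum the magnitudes of each area piece.
0–3 s: |8| × 3 = 24 m
3–7 s: v = 0 at t = 4.6 s; triangle areas 6.4 + 14.4 = 20.8 m
7–8 s: |½(-12 + -4)(1)| = 8 m
8–14 s: |½(-4 + -3)(6)| = 21 m
Total distance = 73.8 m

73.8 m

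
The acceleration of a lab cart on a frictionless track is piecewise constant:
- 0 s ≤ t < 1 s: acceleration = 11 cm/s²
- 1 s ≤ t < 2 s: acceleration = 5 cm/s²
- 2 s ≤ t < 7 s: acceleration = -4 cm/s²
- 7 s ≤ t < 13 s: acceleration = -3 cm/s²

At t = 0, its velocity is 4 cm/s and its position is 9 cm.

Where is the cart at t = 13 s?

On each constant-a segment, Δv = aΔt and Δx = v₀Δt + ½aΔt²; chain segment to segment.
0–1 s: v starts 4 cm/s; Δx = 4·1 + ½·11·1² = 9.5 cm; v ends 15 cm/s.
1–2 s: v starts 15 cm/s; Δx = 15·1 + ½·5·1² = 17.5 cm; v ends 20 cm/s.
2–7 s: v starts 20 cm/s; Δx = 20·5 + ½·-4·5² = 50 cm; v ends 0 cm/s.
7–13 s: v starts 0 cm/s; Δx = 0·6 + ½·-3·6² = -54 cm; v ends -18 cm/s.
x(13) = 9 + Σ Δx = 32 cm.

32 cm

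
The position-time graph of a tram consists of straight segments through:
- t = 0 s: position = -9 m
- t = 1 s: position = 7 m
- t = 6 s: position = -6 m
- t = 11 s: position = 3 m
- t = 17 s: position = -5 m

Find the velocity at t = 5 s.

Velocity is the slope of the x-t graph on 1–6 s: (-6 − 7)/(6 − 1) = -2.6 m/s.

-2.6 m/s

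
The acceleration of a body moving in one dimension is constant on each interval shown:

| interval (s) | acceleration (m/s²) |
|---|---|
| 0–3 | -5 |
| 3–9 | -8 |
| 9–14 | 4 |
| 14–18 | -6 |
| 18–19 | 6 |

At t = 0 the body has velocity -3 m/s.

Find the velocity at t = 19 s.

Δv equals the area under the a-t graph; then v = v₀ + Δv.
0–3 s: -5 × 3 = -15 m/s
3–9 s: -8 × 6 = -48 m/s
9–14 s: 4 × 5 = 20 m/s
14–18 s: -6 × 4 = -24 m/s
18–19 s: 6 × 1 = 6 m/s
Δv = -61 m/s, so v(19) = -3 + (-61) = -64 m/s.

-64 m/s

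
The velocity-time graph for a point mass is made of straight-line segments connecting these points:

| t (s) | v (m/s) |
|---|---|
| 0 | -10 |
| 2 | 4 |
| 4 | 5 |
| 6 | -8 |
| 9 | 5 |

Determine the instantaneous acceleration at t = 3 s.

0.5 m/s²

Acceleration is the slope of the v-t graph on 2–4 s: (5 − 4)/(4 − 2) = 0.5 m/s².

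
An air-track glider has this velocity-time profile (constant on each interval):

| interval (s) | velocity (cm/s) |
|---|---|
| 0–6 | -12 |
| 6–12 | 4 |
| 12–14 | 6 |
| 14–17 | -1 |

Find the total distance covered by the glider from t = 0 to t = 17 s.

Total distance travelled is ∫|v| dt — sum the magnitudes of each area piece.
0–6 s: |-12| × 6 = 72 cm
6–12 s: |4| × 6 = 24 cm
12–14 s: |6| × 2 = 12 cm
14–17 s: |-1| × 3 = 3 cm
Total distance = 111 cm

111 cm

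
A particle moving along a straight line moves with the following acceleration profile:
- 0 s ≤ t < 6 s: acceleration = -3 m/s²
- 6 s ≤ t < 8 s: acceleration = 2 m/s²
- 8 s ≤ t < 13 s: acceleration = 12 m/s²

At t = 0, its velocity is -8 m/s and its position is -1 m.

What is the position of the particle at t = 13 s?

-111 m

On each constant-a segment, Δv = aΔt and Δx = v₀Δt + ½aΔt²; chain segment to segment.
0–6 s: v starts -8 m/s; Δx = -8·6 + ½·-3·6² = -102 m; v ends -26 m/s.
6–8 s: v starts -26 m/s; Δx = -26·2 + ½·2·2² = -48 m; v ends -22 m/s.
8–13 s: v starts -22 m/s; Δx = -22·5 + ½·12·5² = 40 m; v ends 38 m/s.
x(13) = -1 + Σ Δx = -111 m.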